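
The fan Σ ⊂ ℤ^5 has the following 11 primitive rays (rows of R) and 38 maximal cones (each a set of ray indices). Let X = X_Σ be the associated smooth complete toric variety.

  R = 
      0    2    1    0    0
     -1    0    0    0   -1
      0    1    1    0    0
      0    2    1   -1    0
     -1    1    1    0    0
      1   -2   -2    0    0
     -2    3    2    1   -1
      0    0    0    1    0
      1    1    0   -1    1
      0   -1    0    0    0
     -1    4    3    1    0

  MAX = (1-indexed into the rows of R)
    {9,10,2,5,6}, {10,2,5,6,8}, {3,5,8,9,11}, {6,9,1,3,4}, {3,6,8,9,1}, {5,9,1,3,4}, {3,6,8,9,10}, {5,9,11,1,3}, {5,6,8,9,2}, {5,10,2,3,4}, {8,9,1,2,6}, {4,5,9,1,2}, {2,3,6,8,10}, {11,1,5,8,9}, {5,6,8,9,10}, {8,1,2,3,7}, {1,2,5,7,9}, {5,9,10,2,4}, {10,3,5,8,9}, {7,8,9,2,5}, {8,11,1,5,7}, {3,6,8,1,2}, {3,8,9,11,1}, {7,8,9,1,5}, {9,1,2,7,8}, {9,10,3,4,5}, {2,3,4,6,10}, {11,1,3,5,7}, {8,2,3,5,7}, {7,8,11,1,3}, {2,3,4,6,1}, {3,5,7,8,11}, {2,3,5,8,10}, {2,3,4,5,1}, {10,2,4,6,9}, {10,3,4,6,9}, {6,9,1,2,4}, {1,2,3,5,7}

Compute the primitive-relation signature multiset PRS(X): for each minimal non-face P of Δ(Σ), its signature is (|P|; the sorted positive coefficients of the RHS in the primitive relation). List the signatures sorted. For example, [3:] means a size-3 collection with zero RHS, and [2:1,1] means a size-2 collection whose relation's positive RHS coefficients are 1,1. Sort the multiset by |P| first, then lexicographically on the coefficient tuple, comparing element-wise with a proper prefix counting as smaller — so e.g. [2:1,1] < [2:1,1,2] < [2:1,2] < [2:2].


|primitive collections| = 18. Relations:

  P = {1,10}:  v_{1} + v_{10} = v_{3} ; sig = [2:1]
  P = {4,8}:  v_{4} + v_{8} = v_{1} ; sig = [2:1]
  P = {2,11}:  v_{2} + v_{11} = v_{3} + v_{7} ; sig = [2:1,1]
  P = {6,11}:  v_{6} + v_{11} = v_{1} + v_{8} ; sig = [2:1,1]
  P = {7,10}:  v_{7} + v_{10} = v_{2} + v_{3} + v_{5} + v_{8} ; sig = [2:1,1,1,1]
  P = {4,7}:  v_{4} + v_{7} = 2·v_{1} + v_{2} + v_{5} ; sig = [2:1,1,2]
  P = {4,11}:  v_{4} + v_{11} = 2·v_{1} + v_{3} + v_{5} ; sig = [2:1,1,2]
  P = {10,11}:  v_{10} + v_{11} = 2·v_{3} + v_{5} + v_{8} ; sig = [2:1,1,2]
  P = {6,7}:  v_{6} + v_{7} = 2·v_{2} + 2·v_{8} + v_{9} ; sig = [2:1,2,2]
  P = {3,5,6}:  v_{3} + v_{5} + v_{6} = 0 ; sig = [3:]
  P = {2,3,9}:  v_{2} + v_{3} + v_{9} = v_{4} ; sig = [3:1]
  P = {4,5,6}:  v_{4} + v_{5} + v_{6} = v_{2} + v_{9} ; sig = [3:1,1]
  P = {1,5,6}:  v_{1} + v_{5} + v_{6} = v_{2} + v_{8} + v_{9} ; sig = [3:1,1,1]
  P = {3,7,9}:  v_{3} + v_{7} + v_{9} = 2·v_{1} + v_{5} ; sig = [3:1,2]
  P = {7,9,11}:  v_{7} + v_{9} + v_{11} = 3·v_{1} + 2·v_{5} + v_{8} ; sig = [3:1,2,3]
  P = {2,8,9,10}:  v_{2} + v_{8} + v_{9} + v_{10} = 0 ; sig = [4:]
  P = {1,2,5,8}:  v_{1} + v_{2} + v_{5} + v_{8} = v_{7} ; sig = [4:1]
  P = {1,3,5,8}:  v_{1} + v_{3} + v_{5} + v_{8} = v_{11} ; sig = [4:1]

so the primitive-relation signature multiset is
{ [2:1] ×2,  [2:1,1] ×2,  [2:1,1,1,1],  [2:1,1,2] ×3,  [2:1,2,2],  [3:],  [3:1],  [3:1,1],  [3:1,1,1],  [3:1,2],  [3:1,2,3],  [4:],  [4:1] ×2 }


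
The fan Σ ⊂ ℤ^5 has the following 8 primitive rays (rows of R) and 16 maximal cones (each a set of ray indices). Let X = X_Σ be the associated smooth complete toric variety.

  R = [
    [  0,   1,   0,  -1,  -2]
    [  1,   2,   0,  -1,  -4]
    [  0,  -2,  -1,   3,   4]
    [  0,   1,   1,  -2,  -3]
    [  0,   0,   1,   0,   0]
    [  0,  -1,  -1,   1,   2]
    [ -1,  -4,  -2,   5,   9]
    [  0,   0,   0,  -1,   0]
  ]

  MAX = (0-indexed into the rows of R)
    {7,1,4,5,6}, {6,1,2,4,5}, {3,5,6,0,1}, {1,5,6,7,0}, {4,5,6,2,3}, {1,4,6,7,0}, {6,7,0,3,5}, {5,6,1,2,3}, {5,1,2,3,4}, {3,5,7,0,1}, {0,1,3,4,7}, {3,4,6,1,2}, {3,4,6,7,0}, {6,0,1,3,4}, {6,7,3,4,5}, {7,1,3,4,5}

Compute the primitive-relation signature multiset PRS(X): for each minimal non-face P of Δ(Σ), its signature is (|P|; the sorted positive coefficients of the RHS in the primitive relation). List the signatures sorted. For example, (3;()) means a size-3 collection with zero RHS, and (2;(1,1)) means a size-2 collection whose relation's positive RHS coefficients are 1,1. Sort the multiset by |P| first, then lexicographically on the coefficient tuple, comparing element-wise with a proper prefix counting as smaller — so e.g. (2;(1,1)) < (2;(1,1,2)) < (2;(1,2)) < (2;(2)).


|primitive collections| = 5. Relations:

  • {0,2}:  v_{0} + v_{2} = v_{1} + v_{3} + v_{6} — sig = (2;(1,1,1))
  • {2,7}:  v_{2} + v_{7} = v_{4} + 2·v_{5} — sig = (2;(1,2))
  • {0,4,5}:  v_{0} + v_{4} + v_{5} = 0 — sig = (3;())
  • {1,3,6,7}:  v_{1} + v_{3} + v_{6} + v_{7} = v_{5} — sig = (4;(1))
  • {1,3,4,5,6}:  v_{1} + v_{3} + v_{4} + v_{5} + v_{6} = v_{2} — sig = (5;(1))

so the primitive-relation signature multiset is
{ (2;(1,1,1)),  (2;(1,2)),  (3;()),  (4;(1)),  (5;(1)) }


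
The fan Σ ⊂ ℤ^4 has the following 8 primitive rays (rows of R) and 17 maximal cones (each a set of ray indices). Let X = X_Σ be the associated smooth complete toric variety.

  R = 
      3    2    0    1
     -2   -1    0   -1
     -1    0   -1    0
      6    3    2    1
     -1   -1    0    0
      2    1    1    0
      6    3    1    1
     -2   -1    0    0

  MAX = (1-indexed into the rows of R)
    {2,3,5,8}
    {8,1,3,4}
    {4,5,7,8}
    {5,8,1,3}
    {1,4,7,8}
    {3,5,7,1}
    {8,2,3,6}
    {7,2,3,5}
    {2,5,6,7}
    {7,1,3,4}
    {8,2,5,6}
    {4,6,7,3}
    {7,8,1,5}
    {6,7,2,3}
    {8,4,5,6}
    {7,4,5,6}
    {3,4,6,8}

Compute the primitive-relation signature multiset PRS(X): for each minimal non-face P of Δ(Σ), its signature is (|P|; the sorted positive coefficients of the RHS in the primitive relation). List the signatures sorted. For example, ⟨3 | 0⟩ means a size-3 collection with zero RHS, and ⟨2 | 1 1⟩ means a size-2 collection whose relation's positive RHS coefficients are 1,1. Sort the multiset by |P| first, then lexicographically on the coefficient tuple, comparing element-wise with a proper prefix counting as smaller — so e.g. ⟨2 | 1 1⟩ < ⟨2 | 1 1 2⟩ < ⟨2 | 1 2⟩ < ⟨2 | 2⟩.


Minimal non-faces — 9 found among 8 rays, 17 max cones:

  P={1,2}:  v_{1} + v_{2} = v_{3} + v_{6}  ⇒ sig = ⟨2 | 1 1⟩
  P={1,6}:  v_{1} + v_{6} = v_{3} + v_{4}  ⇒ sig = ⟨2 | 1 1⟩
  P={2,4}:  v_{2} + v_{4} = 2·v_{6}  ⇒ sig = ⟨2 | 2⟩
  P={3,5,6}:  v_{3} + v_{5} + v_{6} = 0  ⇒ sig = ⟨3 | 0⟩
  P={2,7,8}:  v_{2} + v_{7} + v_{8} = v_{6}  ⇒ sig = ⟨3 | 1⟩
  P={3,7,8}:  v_{3} + v_{7} + v_{8} = v_{1}  ⇒ sig = ⟨3 | 1⟩
  P={6,7,8}:  v_{6} + v_{7} + v_{8} = v_{4}  ⇒ sig = ⟨3 | 1⟩
  P={3,4,5}:  v_{3} + v_{4} + v_{5} = v_{7} + v_{8}  ⇒ sig = ⟨3 | 1 1⟩
  P={1,4,5}:  v_{1} + v_{4} + v_{5} = 2·v_{7} + 2·v_{8}  ⇒ sig = ⟨3 | 2 2⟩

Hence PRS(X_Σ) =
{ ⟨2 | 1 1⟩ ×2,  ⟨2 | 2⟩,  ⟨3 | 0⟩,  ⟨3 | 1⟩ ×3,  ⟨3 | 1 1⟩,  ⟨3 | 2 2⟩ }


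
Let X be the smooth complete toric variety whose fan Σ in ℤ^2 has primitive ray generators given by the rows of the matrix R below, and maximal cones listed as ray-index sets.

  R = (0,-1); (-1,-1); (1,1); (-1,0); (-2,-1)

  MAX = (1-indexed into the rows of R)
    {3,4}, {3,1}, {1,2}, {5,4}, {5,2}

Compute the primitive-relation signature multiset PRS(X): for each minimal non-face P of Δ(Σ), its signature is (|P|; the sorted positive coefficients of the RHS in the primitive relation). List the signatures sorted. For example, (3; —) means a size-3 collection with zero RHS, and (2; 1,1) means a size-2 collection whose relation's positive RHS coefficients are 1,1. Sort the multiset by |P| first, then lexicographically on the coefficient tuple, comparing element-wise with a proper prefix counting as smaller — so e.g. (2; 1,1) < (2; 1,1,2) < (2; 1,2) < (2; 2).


Primitive collections (5):

  {2,3}:  v_{2} + v_{3} = 0  ⇒ sig = (2; —)
  {1,4}:  v_{1} + v_{4} = v_{2}  ⇒ sig = (2; 1)
  {2,4}:  v_{2} + v_{4} = v_{5}  ⇒ sig = (2; 1)
  {3,5}:  v_{3} + v_{5} = v_{4}  ⇒ sig = (2; 1)
  {1,5}:  v_{1} + v_{5} = 2·v_{2}  ⇒ sig = (2; 2)

so the primitive-relation signature multiset is
{ (2; —),  (2; 1) ×3,  (2; 2) }


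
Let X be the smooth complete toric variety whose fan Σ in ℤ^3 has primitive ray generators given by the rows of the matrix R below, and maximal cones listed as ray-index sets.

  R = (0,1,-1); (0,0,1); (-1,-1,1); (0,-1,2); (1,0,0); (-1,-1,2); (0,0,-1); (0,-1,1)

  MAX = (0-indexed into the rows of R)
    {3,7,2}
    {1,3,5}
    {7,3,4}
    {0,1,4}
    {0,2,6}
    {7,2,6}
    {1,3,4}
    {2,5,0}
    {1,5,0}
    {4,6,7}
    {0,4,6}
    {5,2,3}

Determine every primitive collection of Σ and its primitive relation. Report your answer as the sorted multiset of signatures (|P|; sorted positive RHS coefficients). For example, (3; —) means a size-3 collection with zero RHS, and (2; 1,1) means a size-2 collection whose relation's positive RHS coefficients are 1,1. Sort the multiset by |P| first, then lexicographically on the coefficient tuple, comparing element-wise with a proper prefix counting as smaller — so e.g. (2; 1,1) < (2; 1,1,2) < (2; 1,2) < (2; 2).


Primitive collections (10):

  • {0,7}:  v_{0} + v_{7} = 0  so sig = (2; —)
  • {1,6}:  v_{1} + v_{6} = 0  so sig = (2; —)
  • {0,3}:  v_{0} + v_{3} = v_{1}  so sig = (2; 1)
  • {1,2}:  v_{1} + v_{2} = v_{5}  so sig = (2; 1)
  • {1,7}:  v_{1} + v_{7} = v_{3}  so sig = (2; 1)
  • {2,4}:  v_{2} + v_{4} = v_{7}  so sig = (2; 1)
  • {3,6}:  v_{3} + v_{6} = v_{7}  so sig = (2; 1)
  • {4,5}:  v_{4} + v_{5} = v_{3}  so sig = (2; 1)
  • {5,6}:  v_{5} + v_{6} = v_{2}  so sig = (2; 1)
  • {5,7}:  v_{5} + v_{7} = v_{2} + v_{3}  so sig = (2; 1,1)

Signatures (|P|; sorted positive RHS coefficients), sorted:
    (2; —)
    (2; —)
    (2; 1)
    (2; 1)
    (2; 1)
    (2; 1)
    (2; 1)
    (2; 1)
    (2; 1)
    (2; 1,1)


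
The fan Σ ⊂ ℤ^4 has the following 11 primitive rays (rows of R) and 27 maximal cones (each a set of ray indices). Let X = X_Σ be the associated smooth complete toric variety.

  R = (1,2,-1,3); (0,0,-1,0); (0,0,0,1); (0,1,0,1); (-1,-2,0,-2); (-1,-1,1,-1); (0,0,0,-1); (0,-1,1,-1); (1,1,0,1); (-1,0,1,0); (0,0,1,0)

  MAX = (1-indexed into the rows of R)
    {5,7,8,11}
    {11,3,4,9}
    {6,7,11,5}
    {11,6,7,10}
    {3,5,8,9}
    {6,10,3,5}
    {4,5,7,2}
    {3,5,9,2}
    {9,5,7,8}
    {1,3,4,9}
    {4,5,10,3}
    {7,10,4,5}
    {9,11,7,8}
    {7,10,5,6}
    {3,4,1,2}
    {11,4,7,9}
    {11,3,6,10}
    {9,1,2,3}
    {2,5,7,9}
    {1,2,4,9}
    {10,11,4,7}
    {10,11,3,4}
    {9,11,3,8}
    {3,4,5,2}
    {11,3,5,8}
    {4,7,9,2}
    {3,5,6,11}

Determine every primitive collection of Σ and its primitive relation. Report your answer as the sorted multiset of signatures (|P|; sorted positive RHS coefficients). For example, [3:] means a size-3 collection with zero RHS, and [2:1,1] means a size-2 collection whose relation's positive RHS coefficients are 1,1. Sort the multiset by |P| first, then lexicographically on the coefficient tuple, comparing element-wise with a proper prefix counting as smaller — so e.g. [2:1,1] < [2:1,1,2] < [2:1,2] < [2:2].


The 22 primitive collections of Σ (r=11, n=4):

  P = {2,11}:  v_{2} + v_{11} = 0  ⟹  sig = [2:]
  P = {3,7}:  v_{3} + v_{7} = 0  ⟹  sig = [2:]
  P = {4,6}:  v_{4} + v_{6} = v_{10}  ⟹  sig = [2:1]
  P = {4,8}:  v_{4} + v_{8} = v_{11}  ⟹  sig = [2:1]
  P = {6,9}:  v_{6} + v_{9} = v_{11}  ⟹  sig = [2:1]
  P = {1,5}:  v_{1} + v_{5} = v_{2} + v_{3}  ⟹  sig = [2:1,1]
  P = {1,6}:  v_{1} + v_{6} = v_{3} + v_{4}  ⟹  sig = [2:1,1]
  P = {1,8}:  v_{1} + v_{8} = v_{3} + v_{9}  ⟹  sig = [2:1,1]
  P = {2,6}:  v_{2} + v_{6} = v_{4} + v_{5}  ⟹  sig = [2:1,1]
  P = {2,8}:  v_{2} + v_{8} = v_{5} + v_{9}  ⟹  sig = [2:1,1]
  P = {8,10}:  v_{8} + v_{10} = v_{6} + v_{11}  ⟹  sig = [2:1,1]
  P = {9,10}:  v_{9} + v_{10} = v_{4} + v_{11}  ⟹  sig = [2:1,1]
  P = {1,7}:  v_{1} + v_{7} = v_{2} + v_{4} + v_{9}  ⟹  sig = [2:1,1,1]
  P = {1,11}:  v_{1} + v_{11} = v_{3} + v_{4} + v_{9}  ⟹  sig = [2:1,1,1]
  P = {1,10}:  v_{1} + v_{10} = v_{3} + 2·v_{4}  ⟹  sig = [2:1,2]
  P = {2,10}:  v_{2} + v_{10} = 2·v_{4} + v_{5}  ⟹  sig = [2:1,2]
  P = {6,8}:  v_{6} + v_{8} = v_{5} + 2·v_{11}  ⟹  sig = [2:1,2]
  P = {4,5,9}:  v_{4} + v_{5} + v_{9} = 0  ⟹  sig = [3:]
  P = {4,5,11}:  v_{4} + v_{5} + v_{11} = v_{6}  ⟹  sig = [3:1]
  P = {5,9,11}:  v_{5} + v_{9} + v_{11} = v_{8}  ⟹  sig = [3:1]
  P = {5,10,11}:  v_{5} + v_{10} + v_{11} = 2·v_{6}  ⟹  sig = [3:2]
  P = {2,3,4,9}:  v_{2} + v_{3} + v_{4} + v_{9} = v_{1}  ⟹  sig = [4:1]

Hence PRS(X_Σ) =
{ [2:] ×2,  [2:1] ×3,  [2:1,1] ×7,  [2:1,1,1] ×2,  [2:1,2] ×3,  [3:],  [3:1] ×2,  [3:2],  [4:1] }


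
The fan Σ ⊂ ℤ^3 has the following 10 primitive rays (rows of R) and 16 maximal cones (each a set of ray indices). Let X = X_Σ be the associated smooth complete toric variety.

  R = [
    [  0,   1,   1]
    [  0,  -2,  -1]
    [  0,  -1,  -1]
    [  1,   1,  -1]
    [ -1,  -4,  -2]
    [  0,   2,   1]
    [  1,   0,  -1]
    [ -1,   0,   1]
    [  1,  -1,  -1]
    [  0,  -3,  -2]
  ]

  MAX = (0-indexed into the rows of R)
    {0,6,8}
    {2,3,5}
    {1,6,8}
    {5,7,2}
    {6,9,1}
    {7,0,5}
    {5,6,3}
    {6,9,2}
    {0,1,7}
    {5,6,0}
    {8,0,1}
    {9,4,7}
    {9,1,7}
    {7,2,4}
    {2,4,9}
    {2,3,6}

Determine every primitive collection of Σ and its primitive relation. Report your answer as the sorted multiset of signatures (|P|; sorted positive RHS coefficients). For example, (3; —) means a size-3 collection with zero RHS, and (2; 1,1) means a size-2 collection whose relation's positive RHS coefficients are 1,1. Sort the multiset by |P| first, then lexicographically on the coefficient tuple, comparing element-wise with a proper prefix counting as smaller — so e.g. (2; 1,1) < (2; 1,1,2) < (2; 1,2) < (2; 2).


24 minimal non-faces of Δ(Σ) (on 10 rays):

  • {0,2}:  v_{0} + v_{2} = 0  ⇒ sig = (2; —)
  • {1,5}:  v_{1} + v_{5} = 0  ⇒ sig = (2; —)
  • {6,7}:  v_{6} + v_{7} = 0  ⇒ sig = (2; —)
  • {0,9}:  v_{0} + v_{9} = v_{1}  ⇒ sig = (2; 1)
  • {1,2}:  v_{1} + v_{2} = v_{9}  ⇒ sig = (2; 1)
  • {5,9}:  v_{5} + v_{9} = v_{2}  ⇒ sig = (2; 1)
  • {0,3}:  v_{0} + v_{3} = v_{5} + v_{6}  ⇒ sig = (2; 1,1)
  • {0,4}:  v_{0} + v_{4} = v_{7} + v_{9}  ⇒ sig = (2; 1,1)
  • {1,3}:  v_{1} + v_{3} = v_{2} + v_{6}  ⇒ sig = (2; 1,1)
  • {2,8}:  v_{2} + v_{8} = v_{1} + v_{6}  ⇒ sig = (2; 1,1)
  • {3,7}:  v_{3} + v_{7} = v_{2} + v_{5}  ⇒ sig = (2; 1,1)
  • {4,6}:  v_{4} + v_{6} = v_{2} + v_{9}  ⇒ sig = (2; 1,1)
  • {4,8}:  v_{4} + v_{8} = v_{1} + v_{9}  ⇒ sig = (2; 1,1)
  • {5,8}:  v_{5} + v_{8} = v_{0} + v_{6}  ⇒ sig = (2; 1,1)
  • {7,8}:  v_{7} + v_{8} = v_{0} + v_{1}  ⇒ sig = (2; 1,1)
  • {1,4}:  v_{1} + v_{4} = v_{7} + 2·v_{9}  ⇒ sig = (2; 1,2)
  • {3,9}:  v_{3} + v_{9} = 2·v_{2} + v_{6}  ⇒ sig = (2; 1,2)
  • {4,5}:  v_{4} + v_{5} = 2·v_{2} + v_{7}  ⇒ sig = (2; 1,2)
  • {8,9}:  v_{8} + v_{9} = 2·v_{1} + v_{6}  ⇒ sig = (2; 1,2)
  • {3,8}:  v_{3} + v_{8} = 2·v_{6}  ⇒ sig = (2; 2)
  • {3,4}:  v_{3} + v_{4} = 3·v_{2}  ⇒ sig = (2; 3)
  • {0,1,6}:  v_{0} + v_{1} + v_{6} = v_{8}  ⇒ sig = (3; 1)
  • {2,5,6}:  v_{2} + v_{5} + v_{6} = v_{3}  ⇒ sig = (3; 1)
  • {2,7,9}:  v_{2} + v_{7} + v_{9} = v_{4}  ⇒ sig = (3; 1)

Signatures (|P|; sorted positive RHS coefficients), sorted:
    (2; —)
    (2; —)
    (2; —)
    (2; 1)
    (2; 1)
    (2; 1)
    (2; 1,1)
    (2; 1,1)
    (2; 1,1)
    (2; 1,1)
    (2; 1,1)
    (2; 1,1)
    (2; 1,1)
    (2; 1,1)
    (2; 1,1)
    (2; 1,2)
    (2; 1,2)
    (2; 1,2)
    (2; 1,2)
    (2; 2)
    (2; 3)
    (3; 1)
    (3; 1)
    (3; 1)


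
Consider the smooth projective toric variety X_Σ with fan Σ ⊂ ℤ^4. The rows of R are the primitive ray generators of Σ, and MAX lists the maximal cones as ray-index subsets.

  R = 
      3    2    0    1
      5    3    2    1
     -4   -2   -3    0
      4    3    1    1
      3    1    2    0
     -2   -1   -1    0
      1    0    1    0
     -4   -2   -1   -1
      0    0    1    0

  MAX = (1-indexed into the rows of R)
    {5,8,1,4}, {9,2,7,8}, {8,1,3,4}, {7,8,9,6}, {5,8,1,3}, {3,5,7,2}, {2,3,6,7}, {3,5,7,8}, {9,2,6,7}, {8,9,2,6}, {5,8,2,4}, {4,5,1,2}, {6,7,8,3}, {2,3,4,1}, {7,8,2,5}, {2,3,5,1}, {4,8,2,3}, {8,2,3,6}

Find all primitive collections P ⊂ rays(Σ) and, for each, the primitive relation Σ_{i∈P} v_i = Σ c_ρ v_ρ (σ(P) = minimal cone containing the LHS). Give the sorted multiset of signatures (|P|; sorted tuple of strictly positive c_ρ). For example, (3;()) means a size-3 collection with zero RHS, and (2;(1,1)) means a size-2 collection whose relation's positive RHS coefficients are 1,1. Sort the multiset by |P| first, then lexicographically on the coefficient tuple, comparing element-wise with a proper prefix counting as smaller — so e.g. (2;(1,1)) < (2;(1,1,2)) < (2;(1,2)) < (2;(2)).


Σ has 14 primitive collections:

  P = {4,7}:  v_{4} + v_{7} = v_{2}  →  sig = (2;(1))
  P = {5,6}:  v_{5} + v_{6} = v_{7}  →  sig = (2;(1))
  P = {1,6}:  v_{1} + v_{6} = v_{2} + v_{3}  →  sig = (2;(1,1))
  P = {1,9}:  v_{1} + v_{9} = v_{2} + v_{6}  →  sig = (2;(1,1))
  P = {1,7}:  v_{1} + v_{7} = v_{2} + v_{3} + v_{5}  →  sig = (2;(1,1,1))
  P = {4,6}:  v_{4} + v_{6} = 2·v_{2} + v_{3} + v_{8}  →  sig = (2;(1,1,2))
  P = {4,9}:  v_{4} + v_{9} = 2·v_{2} + v_{6} + v_{8}  →  sig = (2;(1,1,2))
  P = {5,9}:  v_{5} + v_{9} = v_{2} + 2·v_{7} + v_{8}  →  sig = (2;(1,1,2))
  P = {3,9}:  v_{3} + v_{9} = 2·v_{6}  →  sig = (2;(2))
  P = {1,2,8}:  v_{1} + v_{2} + v_{8} = v_{4}  →  sig = (3;(1))
  P = {3,4,5}:  v_{3} + v_{4} + v_{5} = v_{1}  →  sig = (3;(1))
  P = {2,3,5,8}:  v_{2} + v_{3} + v_{5} + v_{8} = 0  →  sig = (4;())
  P = {2,3,7,8}:  v_{2} + v_{3} + v_{7} + v_{8} = v_{6}  →  sig = (4;(1))
  P = {2,6,7,8}:  v_{2} + v_{6} + v_{7} + v_{8} = v_{9}  →  sig = (4;(1))

Hence PRS(X_Σ) =
{ (2;(1)) ×2,  (2;(1,1)) ×2,  (2;(1,1,1)),  (2;(1,1,2)) ×3,  (2;(2)),  (3;(1)) ×2,  (4;()),  (4;(1)) ×2 }


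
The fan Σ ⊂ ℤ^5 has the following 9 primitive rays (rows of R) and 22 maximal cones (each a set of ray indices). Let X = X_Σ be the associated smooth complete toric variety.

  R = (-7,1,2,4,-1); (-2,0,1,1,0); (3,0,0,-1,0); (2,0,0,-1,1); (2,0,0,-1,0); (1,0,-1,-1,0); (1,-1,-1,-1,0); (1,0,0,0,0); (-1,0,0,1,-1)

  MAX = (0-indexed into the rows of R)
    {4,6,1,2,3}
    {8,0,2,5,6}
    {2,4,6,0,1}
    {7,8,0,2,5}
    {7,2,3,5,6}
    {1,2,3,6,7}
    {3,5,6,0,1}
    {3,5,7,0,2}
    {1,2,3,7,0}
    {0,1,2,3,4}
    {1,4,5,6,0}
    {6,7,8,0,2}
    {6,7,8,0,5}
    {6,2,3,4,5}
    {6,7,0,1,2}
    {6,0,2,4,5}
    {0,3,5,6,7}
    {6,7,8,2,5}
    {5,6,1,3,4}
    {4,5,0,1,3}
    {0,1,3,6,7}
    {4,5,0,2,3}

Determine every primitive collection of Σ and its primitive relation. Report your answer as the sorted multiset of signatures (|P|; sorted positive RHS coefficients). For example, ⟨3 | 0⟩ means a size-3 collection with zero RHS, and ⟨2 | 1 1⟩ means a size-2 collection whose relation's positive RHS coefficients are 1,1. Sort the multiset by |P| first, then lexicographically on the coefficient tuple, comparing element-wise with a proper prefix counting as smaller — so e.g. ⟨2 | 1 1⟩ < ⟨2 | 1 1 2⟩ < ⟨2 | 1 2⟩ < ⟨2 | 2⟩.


Primitive collections (9):

  P = {3,8}:  v_{3} + v_{8} = v_{7}  so sig = ⟨2 | 1⟩
  P = {4,7}:  v_{4} + v_{7} = v_{2}  so sig = ⟨2 | 1⟩
  P = {1,8}:  v_{1} + v_{8} = v_{0} + v_{2} + v_{6}  so sig = ⟨2 | 1 1 1⟩
  P = {4,8}:  v_{4} + v_{8} = v_{0} + 2·v_{2} + v_{5} + v_{6}  so sig = ⟨2 | 1 1 1 2⟩
  P = {1,5,7}:  v_{1} + v_{5} + v_{7} = 0  so sig = ⟨3 | 0⟩
  P = {1,2,5}:  v_{1} + v_{2} + v_{5} = v_{4}  so sig = ⟨3 | 1⟩
  P = {0,3,4,6}:  v_{0} + v_{3} + v_{4} + v_{6} = v_{1}  so sig = ⟨4 | 1⟩
  P = {0,2,3,6}:  v_{0} + v_{2} + v_{3} + v_{6} = v_{1} + v_{7}  so sig = ⟨4 | 1 1⟩
  P = {0,2,5,6,7}:  v_{0} + v_{2} + v_{5} + v_{6} + v_{7} = v_{8}  so sig = ⟨5 | 1⟩

Sorted signature multiset PRS(X):
    |P|=2: 4 collections, coeffs (1), (1), (1,1,1), (1,1,1,2)
    |P|=3: 2 collections, coeffs (), (1)
    |P|=4: 2 collections, coeffs (1), (1,1)
    |P|=5: 1 collection, coeffs (1)


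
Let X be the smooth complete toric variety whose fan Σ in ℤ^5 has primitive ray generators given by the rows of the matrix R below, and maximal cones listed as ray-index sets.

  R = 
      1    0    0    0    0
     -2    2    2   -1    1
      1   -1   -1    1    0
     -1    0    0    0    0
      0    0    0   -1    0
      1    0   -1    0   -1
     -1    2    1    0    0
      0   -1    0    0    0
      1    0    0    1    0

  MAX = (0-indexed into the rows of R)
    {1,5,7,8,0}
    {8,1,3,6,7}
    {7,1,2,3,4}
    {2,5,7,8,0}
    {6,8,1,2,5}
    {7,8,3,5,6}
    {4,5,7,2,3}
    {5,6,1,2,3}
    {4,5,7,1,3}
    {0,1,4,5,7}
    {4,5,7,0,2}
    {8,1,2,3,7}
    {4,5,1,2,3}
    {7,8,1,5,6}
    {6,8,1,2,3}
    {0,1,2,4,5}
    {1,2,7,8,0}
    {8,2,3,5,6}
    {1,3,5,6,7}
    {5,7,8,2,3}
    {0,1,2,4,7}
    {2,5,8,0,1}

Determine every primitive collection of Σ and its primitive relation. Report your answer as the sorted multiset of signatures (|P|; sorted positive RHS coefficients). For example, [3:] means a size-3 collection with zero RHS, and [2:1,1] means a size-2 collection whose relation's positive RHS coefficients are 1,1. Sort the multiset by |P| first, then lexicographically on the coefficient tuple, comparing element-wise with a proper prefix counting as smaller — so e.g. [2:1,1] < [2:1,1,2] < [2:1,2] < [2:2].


|primitive collections| = 7. Relations:

  • {0,3}:  v_{0} + v_{3} = 0  ⟹  sig = [2:]
  • {4,8}:  v_{4} + v_{8} = v_{0}  ⟹  sig = [2:1]
  • {4,6}:  v_{4} + v_{6} = v_{1} + v_{5}  ⟹  sig = [2:1,1]
  • {0,6}:  v_{0} + v_{6} = v_{1} + v_{5} + v_{8}  ⟹  sig = [2:1,1,1]
  • {2,6,7}:  v_{2} + v_{6} + v_{7} = v_{3} + v_{8}  ⟹  sig = [3:1,1]
  • {1,2,5,7}:  v_{1} + v_{2} + v_{5} + v_{7} = 0  ⟹  sig = [4:]
  • {1,3,5,8}:  v_{1} + v_{3} + v_{5} + v_{8} = v_{6}  ⟹  sig = [4:1]

so the primitive-relation signature multiset is
    [2:]
    [2:1]
    [2:1,1]
    [2:1,1,1]
    [3:1,1]
    [4:]
    [4:1]


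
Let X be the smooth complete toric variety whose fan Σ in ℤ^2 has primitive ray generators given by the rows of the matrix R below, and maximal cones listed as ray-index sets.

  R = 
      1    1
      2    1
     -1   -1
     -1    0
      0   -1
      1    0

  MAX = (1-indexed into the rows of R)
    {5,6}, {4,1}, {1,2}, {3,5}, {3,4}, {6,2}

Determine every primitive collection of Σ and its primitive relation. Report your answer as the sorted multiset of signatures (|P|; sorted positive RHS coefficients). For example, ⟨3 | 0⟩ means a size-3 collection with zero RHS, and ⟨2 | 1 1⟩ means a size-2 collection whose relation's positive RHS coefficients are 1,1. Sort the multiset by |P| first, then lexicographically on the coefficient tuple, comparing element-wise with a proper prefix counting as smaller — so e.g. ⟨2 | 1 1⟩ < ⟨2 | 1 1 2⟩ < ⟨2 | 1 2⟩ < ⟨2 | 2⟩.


Primitive collections (9):

  • {1,3}:  v_{1} + v_{3} = 0  →  sig = ⟨2 | 0⟩
  • {4,6}:  v_{4} + v_{6} = 0  →  sig = ⟨2 | 0⟩
  • {1,5}:  v_{1} + v_{5} = v_{6}  →  sig = ⟨2 | 1⟩
  • {1,6}:  v_{1} + v_{6} = v_{2}  →  sig = ⟨2 | 1⟩
  • {2,3}:  v_{2} + v_{3} = v_{6}  →  sig = ⟨2 | 1⟩
  • {2,4}:  v_{2} + v_{4} = v_{1}  →  sig = ⟨2 | 1⟩
  • {3,6}:  v_{3} + v_{6} = v_{5}  →  sig = ⟨2 | 1⟩
  • {4,5}:  v_{4} + v_{5} = v_{3}  →  sig = ⟨2 | 1⟩
  • {2,5}:  v_{2} + v_{5} = 2·v_{6}  →  sig = ⟨2 | 2⟩

Hence PRS(X_Σ) =
    ⟨2 | 0⟩
    ⟨2 | 0⟩
    ⟨2 | 1⟩
    ⟨2 | 1⟩
    ⟨2 | 1⟩
    ⟨2 | 1⟩
    ⟨2 | 1⟩
    ⟨2 | 1⟩
    ⟨2 | 2⟩


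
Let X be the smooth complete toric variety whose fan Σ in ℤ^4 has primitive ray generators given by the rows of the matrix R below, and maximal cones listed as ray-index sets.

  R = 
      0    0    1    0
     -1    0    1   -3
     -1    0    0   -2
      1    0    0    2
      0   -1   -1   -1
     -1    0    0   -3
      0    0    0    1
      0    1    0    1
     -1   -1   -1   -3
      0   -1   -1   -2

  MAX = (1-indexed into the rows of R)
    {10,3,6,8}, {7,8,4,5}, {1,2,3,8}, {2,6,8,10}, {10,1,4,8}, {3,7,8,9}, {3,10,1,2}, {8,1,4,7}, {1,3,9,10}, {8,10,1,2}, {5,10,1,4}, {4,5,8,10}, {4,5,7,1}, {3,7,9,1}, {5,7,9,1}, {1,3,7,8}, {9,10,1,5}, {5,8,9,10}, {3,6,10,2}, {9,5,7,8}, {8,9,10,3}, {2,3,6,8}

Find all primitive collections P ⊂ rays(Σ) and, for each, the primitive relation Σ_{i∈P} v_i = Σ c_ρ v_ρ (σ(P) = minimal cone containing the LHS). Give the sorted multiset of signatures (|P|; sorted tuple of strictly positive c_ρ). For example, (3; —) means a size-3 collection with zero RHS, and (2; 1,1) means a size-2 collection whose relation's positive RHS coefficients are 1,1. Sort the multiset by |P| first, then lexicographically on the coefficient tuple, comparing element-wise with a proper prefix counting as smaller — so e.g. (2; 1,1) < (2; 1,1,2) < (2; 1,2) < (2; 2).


The 17 primitive collections of Σ (r=10, n=4):

  • {3,4}:  v_{3} + v_{4} = 0  →  sig = (2; —)
  • {1,6}:  v_{1} + v_{6} = v_{2}  →  sig = (2; 1)
  • {3,5}:  v_{3} + v_{5} = v_{9}  →  sig = (2; 1)
  • {4,9}:  v_{4} + v_{9} = v_{5}  →  sig = (2; 1)
  • {6,7}:  v_{6} + v_{7} = v_{3}  →  sig = (2; 1)
  • {7,10}:  v_{7} + v_{10} = v_{5}  →  sig = (2; 1)
  • {2,7}:  v_{2} + v_{7} = v_{1} + v_{3}  →  sig = (2; 1,1)
  • {5,6}:  v_{5} + v_{6} = v_{3} + v_{10}  →  sig = (2; 1,1)
  • {2,5}:  v_{2} + v_{5} = v_{1} + v_{3} + v_{10}  →  sig = (2; 1,1,1)
  • {4,6}:  v_{4} + v_{6} = v_{1} + v_{8} + v_{10}  →  sig = (2; 1,1,1)
  • {2,4}:  v_{2} + v_{4} = 2·v_{1} + v_{8} + v_{10}  →  sig = (2; 1,1,2)
  • {2,9}:  v_{2} + v_{9} = v_{1} + 2·v_{3} + v_{10}  →  sig = (2; 1,1,2)
  • {6,9}:  v_{6} + v_{9} = 2·v_{3} + v_{10}  →  sig = (2; 1,2)
  • {1,5,8}:  v_{1} + v_{5} + v_{8} = 0  →  sig = (3; —)
  • {1,8,9}:  v_{1} + v_{8} + v_{9} = v_{3}  →  sig = (3; 1)
  • {1,3,8,10}:  v_{1} + v_{3} + v_{8} + v_{10} = v_{6}  →  sig = (4; 1)
  • {2,3,8,10}:  v_{2} + v_{3} + v_{8} + v_{10} = 2·v_{6}  →  sig = (4; 2)

Sorted signature multiset PRS(X):
[(2; —), (2; 1), (2; 1), (2; 1), (2; 1), (2; 1), (2; 1,1), (2; 1,1), (2; 1,1,1), (2; 1,1,1), (2; 1,1,2), (2; 1,1,2), (2; 1,2), (3; —), (3; 1), (4; 1), (4; 2)]


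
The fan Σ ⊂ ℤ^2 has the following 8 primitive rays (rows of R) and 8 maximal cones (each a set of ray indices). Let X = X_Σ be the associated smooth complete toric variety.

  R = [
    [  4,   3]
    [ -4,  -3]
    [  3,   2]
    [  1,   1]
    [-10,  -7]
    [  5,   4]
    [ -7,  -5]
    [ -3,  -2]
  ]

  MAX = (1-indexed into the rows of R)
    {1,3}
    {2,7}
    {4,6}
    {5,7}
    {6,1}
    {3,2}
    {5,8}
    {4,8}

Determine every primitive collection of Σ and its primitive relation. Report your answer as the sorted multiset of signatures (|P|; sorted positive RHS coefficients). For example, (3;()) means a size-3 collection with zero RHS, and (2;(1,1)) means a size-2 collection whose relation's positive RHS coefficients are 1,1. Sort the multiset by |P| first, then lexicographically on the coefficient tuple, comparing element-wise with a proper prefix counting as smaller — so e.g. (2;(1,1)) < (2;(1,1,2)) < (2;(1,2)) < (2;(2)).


Δ(Σ) — 8 vertices, 20 min non-faces:

  • {1,2}:  v_{1} + v_{2} = 0  ⟹  sig = (2;())
  • {3,8}:  v_{3} + v_{8} = 0  ⟹  sig = (2;())
  • {1,4}:  v_{1} + v_{4} = v_{6}  ⟹  sig = (2;(1))
  • {1,7}:  v_{1} + v_{7} = v_{8}  ⟹  sig = (2;(1))
  • {1,8}:  v_{1} + v_{8} = v_{4}  ⟹  sig = (2;(1))
  • {2,4}:  v_{2} + v_{4} = v_{8}  ⟹  sig = (2;(1))
  • {2,6}:  v_{2} + v_{6} = v_{4}  ⟹  sig = (2;(1))
  • {2,8}:  v_{2} + v_{8} = v_{7}  ⟹  sig = (2;(1))
  • {3,4}:  v_{3} + v_{4} = v_{1}  ⟹  sig = (2;(1))
  • {3,5}:  v_{3} + v_{5} = v_{7}  ⟹  sig = (2;(1))
  • {3,7}:  v_{3} + v_{7} = v_{2}  ⟹  sig = (2;(1))
  • {7,8}:  v_{7} + v_{8} = v_{5}  ⟹  sig = (2;(1))
  • {6,7}:  v_{6} + v_{7} = v_{4} + v_{8}  ⟹  sig = (2;(1,1))
  • {5,6}:  v_{5} + v_{6} = v_{4} + 2·v_{8}  ⟹  sig = (2;(1,2))
  • {1,5}:  v_{1} + v_{5} = 2·v_{8}  ⟹  sig = (2;(2))
  • {2,5}:  v_{2} + v_{5} = 2·v_{7}  ⟹  sig = (2;(2))
  • {3,6}:  v_{3} + v_{6} = 2·v_{1}  ⟹  sig = (2;(2))
  • {4,7}:  v_{4} + v_{7} = 2·v_{8}  ⟹  sig = (2;(2))
  • {6,8}:  v_{6} + v_{8} = 2·v_{4}  ⟹  sig = (2;(2))
  • {4,5}:  v_{4} + v_{5} = 3·v_{8}  ⟹  sig = (2;(3))

Signatures (|P|; sorted positive RHS coefficients), sorted:
[(2;()), (2;()), (2;(1)), (2;(1)), (2;(1)), (2;(1)), (2;(1)), (2;(1)), (2;(1)), (2;(1)), (2;(1)), (2;(1)), (2;(1,1)), (2;(1,2)), (2;(2)), (2;(2)), (2;(2)), (2;(2)), (2;(2)), (2;(3))]


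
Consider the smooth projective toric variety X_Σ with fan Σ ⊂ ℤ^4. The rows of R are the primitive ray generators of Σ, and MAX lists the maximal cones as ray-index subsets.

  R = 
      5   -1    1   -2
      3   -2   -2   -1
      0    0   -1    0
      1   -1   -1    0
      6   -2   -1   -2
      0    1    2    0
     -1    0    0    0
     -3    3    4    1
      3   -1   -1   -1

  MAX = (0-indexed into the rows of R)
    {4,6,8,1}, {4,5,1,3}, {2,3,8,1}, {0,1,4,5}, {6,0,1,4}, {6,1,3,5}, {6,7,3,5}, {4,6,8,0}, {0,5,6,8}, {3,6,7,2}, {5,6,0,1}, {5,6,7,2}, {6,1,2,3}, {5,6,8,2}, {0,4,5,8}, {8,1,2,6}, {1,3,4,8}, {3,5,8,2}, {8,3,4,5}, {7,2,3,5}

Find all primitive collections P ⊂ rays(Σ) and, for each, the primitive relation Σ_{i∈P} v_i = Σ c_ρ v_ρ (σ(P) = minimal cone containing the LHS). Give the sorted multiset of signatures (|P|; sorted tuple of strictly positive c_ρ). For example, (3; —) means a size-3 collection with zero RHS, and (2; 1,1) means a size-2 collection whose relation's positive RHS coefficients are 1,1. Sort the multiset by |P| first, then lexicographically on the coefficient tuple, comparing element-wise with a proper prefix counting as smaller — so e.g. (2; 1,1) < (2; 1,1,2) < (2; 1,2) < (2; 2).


Δ(Σ) — 9 vertices, 14 min non-faces:

  • {1,7}:  v_{1} + v_{7} = v_{5}  ⇒ sig = (2; 1)
  • {0,2}:  v_{0} + v_{2} = v_{5} + v_{6} + 2·v_{8}  ⇒ sig = (2; 1,1,2)
  • {0,7}:  v_{0} + v_{7} = 3·v_{5} + v_{6} + v_{8}  ⇒ sig = (2; 1,1,3)
  • {4,7}:  v_{4} + v_{7} = 2·v_{5} + v_{8}  ⇒ sig = (2; 1,2)
  • {7,8}:  v_{7} + v_{8} = v_{2} + 2·v_{5}  ⇒ sig = (2; 1,2)
  • {2,4}:  v_{2} + v_{4} = 2·v_{8}  ⇒ sig = (2; 2)
  • {0,3}:  v_{0} + v_{3} = 2·v_{1} + 2·v_{5}  ⇒ sig = (2; 2,2)
  • {1,2,5}:  v_{1} + v_{2} + v_{5} = v_{8}  ⇒ sig = (3; 1)
  • {1,5,8}:  v_{1} + v_{5} + v_{8} = v_{4}  ⇒ sig = (3; 1)
  • {3,6,8}:  v_{3} + v_{6} + v_{8} = v_{1}  ⇒ sig = (3; 1)
  • {4,5,6}:  v_{4} + v_{5} + v_{6} = v_{0}  ⇒ sig = (3; 1)
  • {0,1,8}:  v_{0} + v_{1} + v_{8} = 2·v_{4} + v_{6}  ⇒ sig = (3; 1,2)
  • {3,4,6}:  v_{3} + v_{4} + v_{6} = 2·v_{1} + v_{5}  ⇒ sig = (3; 1,2)
  • {2,3,5,6}:  v_{2} + v_{3} + v_{5} + v_{6} = 0  ⇒ sig = (4; —)

Signatures (|P|; sorted positive RHS coefficients), sorted:
    (2; 1)
    (2; 1,1,2)
    (2; 1,1,3)
    (2; 1,2)
    (2; 1,2)
    (2; 2)
    (2; 2,2)
    (3; 1)
    (3; 1)
    (3; 1)
    (3; 1)
    (3; 1,2)
    (3; 1,2)
    (4; —)


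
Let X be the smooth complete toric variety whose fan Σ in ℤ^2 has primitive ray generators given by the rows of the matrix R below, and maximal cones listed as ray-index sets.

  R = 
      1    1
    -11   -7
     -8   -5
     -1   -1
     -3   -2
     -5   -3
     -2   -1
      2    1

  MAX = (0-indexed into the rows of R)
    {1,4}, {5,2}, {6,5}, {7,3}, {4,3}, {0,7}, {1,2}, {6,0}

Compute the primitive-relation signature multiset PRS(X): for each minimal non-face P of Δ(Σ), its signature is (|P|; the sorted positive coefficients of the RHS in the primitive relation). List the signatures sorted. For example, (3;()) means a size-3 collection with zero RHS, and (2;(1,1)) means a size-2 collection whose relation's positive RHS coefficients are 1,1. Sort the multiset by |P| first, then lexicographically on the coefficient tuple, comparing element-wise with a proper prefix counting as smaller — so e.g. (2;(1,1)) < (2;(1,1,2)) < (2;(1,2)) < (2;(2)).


20 minimal non-faces of Δ(Σ) (on 8 rays):

  • {0,3}:  v_{0} + v_{3} = 0  ⟹  sig = (2;())
  • {6,7}:  v_{6} + v_{7} = 0  ⟹  sig = (2;())
  • {0,4}:  v_{0} + v_{4} = v_{6}  ⟹  sig = (2;(1))
  • {2,4}:  v_{2} + v_{4} = v_{1}  ⟹  sig = (2;(1))
  • {3,6}:  v_{3} + v_{6} = v_{4}  ⟹  sig = (2;(1))
  • {4,5}:  v_{4} + v_{5} = v_{2}  ⟹  sig = (2;(1))
  • {4,6}:  v_{4} + v_{6} = v_{5}  ⟹  sig = (2;(1))
  • {4,7}:  v_{4} + v_{7} = v_{3}  ⟹  sig = (2;(1))
  • {5,7}:  v_{5} + v_{7} = v_{4}  ⟹  sig = (2;(1))
  • {0,2}:  v_{0} + v_{2} = v_{5} + v_{6}  ⟹  sig = (2;(1,1))
  • {1,6}:  v_{1} + v_{6} = v_{2} + v_{5}  ⟹  sig = (2;(1,1))
  • {0,1}:  v_{0} + v_{1} = 2·v_{5}  ⟹  sig = (2;(2))
  • {0,5}:  v_{0} + v_{5} = 2·v_{6}  ⟹  sig = (2;(2))
  • {1,5}:  v_{1} + v_{5} = 2·v_{2}  ⟹  sig = (2;(2))
  • {2,6}:  v_{2} + v_{6} = 2·v_{5}  ⟹  sig = (2;(2))
  • {2,7}:  v_{2} + v_{7} = 2·v_{4}  ⟹  sig = (2;(2))
  • {3,5}:  v_{3} + v_{5} = 2·v_{4}  ⟹  sig = (2;(2))
  • {1,7}:  v_{1} + v_{7} = 3·v_{4}  ⟹  sig = (2;(3))
  • {2,3}:  v_{2} + v_{3} = 3·v_{4}  ⟹  sig = (2;(3))
  • {1,3}:  v_{1} + v_{3} = 4·v_{4}  ⟹  sig = (2;(4))

Hence PRS(X_Σ) =
    (2;())
    (2;())
    (2;(1))
    (2;(1))
    (2;(1))
    (2;(1))
    (2;(1))
    (2;(1))
    (2;(1))
    (2;(1,1))
    (2;(1,1))
    (2;(2))
    (2;(2))
    (2;(2))
    (2;(2))
    (2;(2))
    (2;(2))
    (2;(3))
    (2;(3))
    (2;(4))


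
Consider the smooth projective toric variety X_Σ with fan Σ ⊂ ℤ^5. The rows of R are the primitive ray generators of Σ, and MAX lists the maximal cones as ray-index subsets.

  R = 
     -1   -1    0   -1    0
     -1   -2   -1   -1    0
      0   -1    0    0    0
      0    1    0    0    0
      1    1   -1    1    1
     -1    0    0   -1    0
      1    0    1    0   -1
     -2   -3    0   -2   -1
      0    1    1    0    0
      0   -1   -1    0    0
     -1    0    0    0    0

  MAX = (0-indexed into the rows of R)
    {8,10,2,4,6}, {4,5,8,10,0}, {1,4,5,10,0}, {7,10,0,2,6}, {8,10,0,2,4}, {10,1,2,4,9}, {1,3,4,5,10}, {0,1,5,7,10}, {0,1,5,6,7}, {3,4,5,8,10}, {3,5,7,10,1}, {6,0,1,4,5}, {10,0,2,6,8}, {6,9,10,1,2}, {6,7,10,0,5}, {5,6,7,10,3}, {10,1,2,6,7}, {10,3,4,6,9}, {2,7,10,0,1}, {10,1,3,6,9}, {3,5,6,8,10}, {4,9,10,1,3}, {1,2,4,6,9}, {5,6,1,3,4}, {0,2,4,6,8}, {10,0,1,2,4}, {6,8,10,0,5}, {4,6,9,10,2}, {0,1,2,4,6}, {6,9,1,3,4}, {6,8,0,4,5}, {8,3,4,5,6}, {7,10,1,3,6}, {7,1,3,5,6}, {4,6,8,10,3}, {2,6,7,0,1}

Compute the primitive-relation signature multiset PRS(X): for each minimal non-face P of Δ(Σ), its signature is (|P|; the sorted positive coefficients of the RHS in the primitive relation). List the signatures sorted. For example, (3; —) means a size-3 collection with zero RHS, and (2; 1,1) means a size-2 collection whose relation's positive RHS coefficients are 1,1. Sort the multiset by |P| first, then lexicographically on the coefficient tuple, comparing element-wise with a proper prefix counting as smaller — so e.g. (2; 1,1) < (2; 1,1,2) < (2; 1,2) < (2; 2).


15 collections generate NE(X_Σ); each relation:

  {2,3}:  v_{2} + v_{3} = 0 ; sig = (2; —)
  {8,9}:  v_{8} + v_{9} = 0 ; sig = (2; —)
  {0,3}:  v_{0} + v_{3} = v_{5} ; sig = (2; 1)
  {0,9}:  v_{0} + v_{9} = v_{1} ; sig = (2; 1)
  {1,8}:  v_{1} + v_{8} = v_{0} ; sig = (2; 1)
  {2,5}:  v_{2} + v_{5} = v_{0} ; sig = (2; 1)
  {4,7}:  v_{4} + v_{7} = v_{1} ; sig = (2; 1)
  {5,9}:  v_{5} + v_{9} = v_{1} + v_{3} ; sig = (2; 1,1)
  {7,8}:  v_{7} + v_{8} = 2·v_{0} + v_{6} + v_{10} ; sig = (2; 1,1,2)
  {7,9}:  v_{7} + v_{9} = 2·v_{1} + v_{6} + v_{10} ; sig = (2; 1,1,2)
  {0,4,6,10}:  v_{0} + v_{4} + v_{6} + v_{10} = 0 ; sig = (4; —)
  {0,1,6,10}:  v_{0} + v_{1} + v_{6} + v_{10} = v_{7} ; sig = (4; 1)
  {1,4,6,10}:  v_{1} + v_{4} + v_{6} + v_{10} = v_{9} ; sig = (4; 1)
  {4,5,6,10}:  v_{4} + v_{5} + v_{6} + v_{10} = v_{3} ; sig = (4; 1)
  {1,5,6,10}:  v_{1} + v_{5} + v_{6} + v_{10} = v_{3} + v_{7} ; sig = (4; 1,1)

Sorted signature multiset PRS(X):
[(2; —), (2; —), (2; 1), (2; 1), (2; 1), (2; 1), (2; 1), (2; 1,1), (2; 1,1,2), (2; 1,1,2), (4; —), (4; 1), (4; 1), (4; 1), (4; 1,1)]


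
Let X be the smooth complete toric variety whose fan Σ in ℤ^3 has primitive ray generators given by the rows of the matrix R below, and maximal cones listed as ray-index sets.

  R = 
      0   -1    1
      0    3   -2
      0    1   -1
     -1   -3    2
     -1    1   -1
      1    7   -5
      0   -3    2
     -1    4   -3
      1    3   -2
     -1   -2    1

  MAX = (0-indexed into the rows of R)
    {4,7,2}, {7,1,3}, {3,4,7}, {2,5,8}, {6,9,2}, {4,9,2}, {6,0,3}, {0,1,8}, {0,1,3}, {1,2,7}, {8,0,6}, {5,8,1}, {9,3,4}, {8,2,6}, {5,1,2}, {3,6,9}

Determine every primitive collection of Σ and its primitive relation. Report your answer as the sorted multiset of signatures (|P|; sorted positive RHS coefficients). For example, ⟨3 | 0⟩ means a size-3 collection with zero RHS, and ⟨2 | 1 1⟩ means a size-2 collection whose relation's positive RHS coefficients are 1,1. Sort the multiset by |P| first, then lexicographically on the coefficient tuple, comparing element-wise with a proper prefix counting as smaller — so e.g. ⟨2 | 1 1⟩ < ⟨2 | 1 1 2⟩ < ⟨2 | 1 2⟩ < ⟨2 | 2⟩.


The 22 primitive collections of Σ (r=10, n=3):

  P = {0,2}:  v_{0} + v_{2} = 0  ⟹  sig = ⟨2 | 0⟩
  P = {1,6}:  v_{1} + v_{6} = 0  ⟹  sig = ⟨2 | 0⟩
  P = {3,8}:  v_{3} + v_{8} = 0  ⟹  sig = ⟨2 | 0⟩
  P = {0,9}:  v_{0} + v_{9} = v_{3}  ⟹  sig = ⟨2 | 1⟩
  P = {1,4}:  v_{1} + v_{4} = v_{7}  ⟹  sig = ⟨2 | 1⟩
  P = {1,9}:  v_{1} + v_{9} = v_{4}  ⟹  sig = ⟨2 | 1⟩
  P = {2,3}:  v_{2} + v_{3} = v_{9}  ⟹  sig = ⟨2 | 1⟩
  P = {4,6}:  v_{4} + v_{6} = v_{9}  ⟹  sig = ⟨2 | 1⟩
  P = {6,7}:  v_{6} + v_{7} = v_{4}  ⟹  sig = ⟨2 | 1⟩
  P = {8,9}:  v_{8} + v_{9} = v_{2}  ⟹  sig = ⟨2 | 1⟩
  P = {0,4}:  v_{0} + v_{4} = v_{1} + v_{3}  ⟹  sig = ⟨2 | 1 1⟩
  P = {0,5}:  v_{0} + v_{5} = v_{1} + v_{8}  ⟹  sig = ⟨2 | 1 1⟩
  P = {3,5}:  v_{3} + v_{5} = v_{1} + v_{2}  ⟹  sig = ⟨2 | 1 1⟩
  P = {4,8}:  v_{4} + v_{8} = v_{1} + v_{2}  ⟹  sig = ⟨2 | 1 1⟩
  P = {5,6}:  v_{5} + v_{6} = v_{2} + v_{8}  ⟹  sig = ⟨2 | 1 1⟩
  P = {0,7}:  v_{0} + v_{7} = 2·v_{1} + v_{3}  ⟹  sig = ⟨2 | 1 2⟩
  P = {5,9}:  v_{5} + v_{9} = v_{1} + 2·v_{2}  ⟹  sig = ⟨2 | 1 2⟩
  P = {7,8}:  v_{7} + v_{8} = 2·v_{1} + v_{2}  ⟹  sig = ⟨2 | 1 2⟩
  P = {7,9}:  v_{7} + v_{9} = 2·v_{4}  ⟹  sig = ⟨2 | 2⟩
  P = {4,5}:  v_{4} + v_{5} = 2·v_{1} + 2·v_{2}  ⟹  sig = ⟨2 | 2 2⟩
  P = {5,7}:  v_{5} + v_{7} = 3·v_{1} + 2·v_{2}  ⟹  sig = ⟨2 | 2 3⟩
  P = {1,2,8}:  v_{1} + v_{2} + v_{8} = v_{5}  ⟹  sig = ⟨3 | 1⟩

Hence PRS(X_Σ) =
{ ⟨2 | 0⟩ ×3,  ⟨2 | 1⟩ ×7,  ⟨2 | 1 1⟩ ×5,  ⟨2 | 1 2⟩ ×3,  ⟨2 | 2⟩,  ⟨2 | 2 2⟩,  ⟨2 | 2 3⟩,  ⟨3 | 1⟩ }


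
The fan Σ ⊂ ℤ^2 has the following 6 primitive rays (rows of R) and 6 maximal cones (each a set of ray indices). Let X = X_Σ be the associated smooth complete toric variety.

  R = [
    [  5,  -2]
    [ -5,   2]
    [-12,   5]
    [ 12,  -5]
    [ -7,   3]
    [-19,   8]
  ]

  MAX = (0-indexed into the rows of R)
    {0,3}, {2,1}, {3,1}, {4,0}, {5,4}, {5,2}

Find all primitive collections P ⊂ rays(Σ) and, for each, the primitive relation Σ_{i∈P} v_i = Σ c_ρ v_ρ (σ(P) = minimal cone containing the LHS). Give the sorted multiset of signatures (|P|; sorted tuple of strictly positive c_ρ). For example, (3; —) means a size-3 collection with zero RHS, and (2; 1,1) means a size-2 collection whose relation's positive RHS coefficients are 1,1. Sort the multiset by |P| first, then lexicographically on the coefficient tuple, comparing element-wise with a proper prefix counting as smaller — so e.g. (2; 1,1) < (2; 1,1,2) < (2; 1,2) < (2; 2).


9 collections generate NE(X_Σ); each relation:

  {0,1}:  v_{0} + v_{1} = 0  →  sig = (2; —)
  {2,3}:  v_{2} + v_{3} = 0  →  sig = (2; —)
  {0,2}:  v_{0} + v_{2} = v_{4}  →  sig = (2; 1)
  {1,4}:  v_{1} + v_{4} = v_{2}  →  sig = (2; 1)
  {2,4}:  v_{2} + v_{4} = v_{5}  →  sig = (2; 1)
  {3,4}:  v_{3} + v_{4} = v_{0}  →  sig = (2; 1)
  {3,5}:  v_{3} + v_{5} = v_{4}  →  sig = (2; 1)
  {0,5}:  v_{0} + v_{5} = 2·v_{4}  →  sig = (2; 2)
  {1,5}:  v_{1} + v_{5} = 2·v_{2}  →  sig = (2; 2)

Hence PRS(X_Σ) =
    |P|=2: 9 collections, coeffs (), (), (1), (1), (1), (1), (1), (2), (2)
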